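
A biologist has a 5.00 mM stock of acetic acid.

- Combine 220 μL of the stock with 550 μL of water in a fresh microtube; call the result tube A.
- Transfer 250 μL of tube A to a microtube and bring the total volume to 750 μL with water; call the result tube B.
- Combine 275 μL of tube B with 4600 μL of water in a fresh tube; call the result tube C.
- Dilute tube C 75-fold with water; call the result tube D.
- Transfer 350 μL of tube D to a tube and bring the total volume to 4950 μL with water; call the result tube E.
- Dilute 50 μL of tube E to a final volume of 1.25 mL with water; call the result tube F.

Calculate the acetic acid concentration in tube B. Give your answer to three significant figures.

Step 1: 220 μL + 550 μL = 770 μL total → factor 770/220 = 3.5
Step 2: 250 μL brought to 750 μL → factor 750/250 = 3
Dilution factor through tube B = 3.5 × 3 = 10.5
[tube B] = 5.00 mM / 10.5 = 0.476 mM

0.476 mM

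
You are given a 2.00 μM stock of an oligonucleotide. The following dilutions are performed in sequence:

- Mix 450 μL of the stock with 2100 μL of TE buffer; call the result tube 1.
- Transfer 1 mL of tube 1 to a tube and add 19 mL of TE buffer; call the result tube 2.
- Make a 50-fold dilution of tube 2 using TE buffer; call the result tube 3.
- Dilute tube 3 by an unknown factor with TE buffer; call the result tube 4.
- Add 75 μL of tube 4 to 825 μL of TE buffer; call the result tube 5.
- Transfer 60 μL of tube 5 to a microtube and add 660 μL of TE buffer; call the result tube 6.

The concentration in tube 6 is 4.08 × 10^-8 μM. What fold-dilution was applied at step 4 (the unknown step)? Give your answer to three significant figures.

Step 1: 450 μL + 2100 μL = 2550 μL total → factor 2550/450 = 5.6667
Step 2: 1 mL + 19 mL = 20 mL total → factor 20/1 = 20
Step 3: 50-fold → factor 50
Step 4: unknown factor x
Step 5: 75 μL + 825 μL = 900 μL total → factor 900/75 = 12
Step 6: 60 μL + 660 μL = 720 μL total → factor 720/60 = 12
Product of known-step factors = 8.16 × 10^5
Overall factor = 2.00 μM / (4.08 × 10^-8 μM) = 4.902 × 10^7
x = 4.902 × 10^7 / 8.16 × 10^5 = 60.1

60.1-fold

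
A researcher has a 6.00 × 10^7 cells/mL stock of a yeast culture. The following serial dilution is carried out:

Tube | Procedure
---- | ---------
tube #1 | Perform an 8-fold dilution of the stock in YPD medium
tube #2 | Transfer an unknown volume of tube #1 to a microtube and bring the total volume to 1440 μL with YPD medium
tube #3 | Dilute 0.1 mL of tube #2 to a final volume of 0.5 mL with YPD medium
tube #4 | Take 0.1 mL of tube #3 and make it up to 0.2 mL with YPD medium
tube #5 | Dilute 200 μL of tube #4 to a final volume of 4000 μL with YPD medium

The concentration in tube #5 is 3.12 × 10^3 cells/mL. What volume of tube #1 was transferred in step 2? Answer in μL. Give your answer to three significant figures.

120 μL

Step 1: 8-fold → factor 8
Step 2: v brought to 1440 μL → factor = 1440 μL/v
Step 3: 0.1 mL brought to 0.5 mL → factor 0.5/0.1 = 5
Step 4: 0.1 mL brought to 0.2 mL → factor 0.2/0.1 = 2
Step 5: 200 μL brought to 4000 μL → factor 4000/200 = 20
Product of known-step factors = 1600
Overall factor = 6.00 × 10^7 cells/mL / (3.12 × 10^3 cells/mL) = 19231
Step-2 factor = 19231 / 1600 = 12.019
v = 1440 μL / 12.019 = 120 μL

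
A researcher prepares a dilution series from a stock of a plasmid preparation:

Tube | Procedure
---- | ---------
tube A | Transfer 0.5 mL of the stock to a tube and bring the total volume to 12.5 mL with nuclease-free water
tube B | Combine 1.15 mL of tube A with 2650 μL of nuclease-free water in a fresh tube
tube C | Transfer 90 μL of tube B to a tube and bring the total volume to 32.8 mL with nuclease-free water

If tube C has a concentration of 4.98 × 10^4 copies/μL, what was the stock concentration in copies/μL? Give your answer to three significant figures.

Step 1: 0.5 mL brought to 12.5 mL → factor 12.5/0.5 = 25
Step 2: 1.15 mL + 2650 μL = 3.8 mL total → factor 3.8/1.15 = 3.3043
Step 3: 90 μL brought to 32.8 mL → factor 32800/90 = 364.44
Overall dilution factor = 25 × 3.3043 × 364.44 = 30106
Stock = 4.98 × 10^4 copies/μL × 30106 = 1.50 × 10^9 copies/μL

1.50 × 10^9 copies/μL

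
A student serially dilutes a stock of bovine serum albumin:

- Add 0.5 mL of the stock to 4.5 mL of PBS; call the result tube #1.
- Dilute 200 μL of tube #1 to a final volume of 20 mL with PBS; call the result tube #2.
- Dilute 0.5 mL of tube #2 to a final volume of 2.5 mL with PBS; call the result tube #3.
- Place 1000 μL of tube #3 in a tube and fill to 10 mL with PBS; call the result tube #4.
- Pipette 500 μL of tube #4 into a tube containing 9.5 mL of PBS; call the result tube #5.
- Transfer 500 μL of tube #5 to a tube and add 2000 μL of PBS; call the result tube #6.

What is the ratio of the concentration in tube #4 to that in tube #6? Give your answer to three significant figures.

Step 1: 0.5 mL + 4.5 mL = 5 mL total → factor 5/0.5 = 10
Step 2: 200 μL brought to 20 mL → factor 20000/200 = 100
Step 3: 0.5 mL brought to 2.5 mL → factor 2.5/0.5 = 5
Step 4: 1000 μL brought to 10 mL → factor 10000/1000 = 10
Step 5: 500 μL + 9.5 mL = 10000 μL total → factor 10000/500 = 20
Step 6: 500 μL + 2000 μL = 2500 μL total → factor 2500/500 = 5
Dilution factor to tube #4 = 50000; to tube #6 = 5 × 10^6
[tube #4]/[tube #6] = (factor to tube #6)/(factor to tube #4) = 5 × 10^6/50000 = 100

100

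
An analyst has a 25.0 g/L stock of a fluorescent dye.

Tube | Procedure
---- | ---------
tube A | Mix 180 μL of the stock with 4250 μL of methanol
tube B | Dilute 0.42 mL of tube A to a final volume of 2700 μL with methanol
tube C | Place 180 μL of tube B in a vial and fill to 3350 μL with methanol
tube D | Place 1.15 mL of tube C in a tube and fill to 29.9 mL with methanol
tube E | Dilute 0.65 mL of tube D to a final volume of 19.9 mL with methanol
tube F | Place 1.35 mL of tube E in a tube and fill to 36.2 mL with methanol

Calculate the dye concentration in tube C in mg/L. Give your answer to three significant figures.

8.49 mg/L

Step 1: 180 μL + 4250 μL = 4430 μL total → factor 4430/180 = 24.611
Step 2: 0.42 mL brought to 2700 μL → factor 2.7/0.42 = 6.4286
Step 3: 180 μL brought to 3350 μL → factor 3350/180 = 18.611
Dilution factor through tube C = 24.611 × 6.4286 × 18.611 = 2944.5
[tube C] = 25.0 g/L / 2944.5 = 0.008490 g/L = 8.49 mg/L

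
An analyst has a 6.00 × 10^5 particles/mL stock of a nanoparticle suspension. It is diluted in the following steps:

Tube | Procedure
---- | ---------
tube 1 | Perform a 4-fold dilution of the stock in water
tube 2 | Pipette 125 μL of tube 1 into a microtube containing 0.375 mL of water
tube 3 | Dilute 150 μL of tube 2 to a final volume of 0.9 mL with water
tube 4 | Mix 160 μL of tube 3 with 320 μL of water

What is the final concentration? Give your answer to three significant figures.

2.08 × 10^3 particles/mL

Step 1: 4-fold → factor 4
Step 2: 125 μL + 0.375 mL = 500 μL total → factor 500/125 = 4
Step 3: 150 μL brought to 0.9 mL → factor 900/150 = 6
Step 4: 160 μL + 320 μL = 480 μL total → factor 480/160 = 3
Overall dilution factor = 4 × 4 × 6 × 3 = 288
Final = 6.00 × 10^5 particles/mL / 288 = 2.08 × 10^3 particles/mL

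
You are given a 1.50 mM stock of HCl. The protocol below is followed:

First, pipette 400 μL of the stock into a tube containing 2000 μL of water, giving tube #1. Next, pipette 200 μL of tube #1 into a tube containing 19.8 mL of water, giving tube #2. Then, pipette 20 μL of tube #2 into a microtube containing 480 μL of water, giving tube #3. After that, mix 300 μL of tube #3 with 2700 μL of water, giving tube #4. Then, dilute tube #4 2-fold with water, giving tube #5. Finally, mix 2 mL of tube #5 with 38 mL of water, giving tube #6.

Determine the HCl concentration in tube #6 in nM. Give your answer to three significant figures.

0.250 nM

Step 1: 400 μL + 2000 μL = 2400 μL total → factor 2400/400 = 6
Step 2: 200 μL + 19.8 mL = 20000 μL total → factor 20000/200 = 100
Step 3: 20 μL + 480 μL = 500 μL total → factor 500/20 = 25
Step 4: 300 μL + 2700 μL = 3000 μL total → factor 3000/300 = 10
Step 5: 2-fold → factor 2
Step 6: 2 mL + 38 mL = 40 mL total → factor 40/2 = 20
Overall dilution factor = 6 × 100 × 25 × 10 × 2 × 20 = 6 × 10^6
Final = 1.50 mM / 6 × 10^6 = 2.500 × 10^-7 mM = 0.250 nM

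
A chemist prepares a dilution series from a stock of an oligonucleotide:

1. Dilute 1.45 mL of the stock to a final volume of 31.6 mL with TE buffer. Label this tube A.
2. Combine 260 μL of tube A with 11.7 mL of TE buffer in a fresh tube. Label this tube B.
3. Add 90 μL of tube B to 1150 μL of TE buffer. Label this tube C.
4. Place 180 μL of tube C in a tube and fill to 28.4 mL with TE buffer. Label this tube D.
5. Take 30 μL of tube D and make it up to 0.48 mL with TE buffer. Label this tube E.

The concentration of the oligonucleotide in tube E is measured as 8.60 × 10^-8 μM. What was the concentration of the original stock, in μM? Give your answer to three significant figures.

3.00 μM

Step 1: 1.45 mL brought to 31.6 mL → factor 31.6/1.45 = 21.793
Step 2: 260 μL + 11.7 mL = 11960 μL total → factor 11960/260 = 46
Step 3: 90 μL + 1150 μL = 1240 μL total → factor 1240/90 = 13.778
Step 4: 180 μL brought to 28.4 mL → factor 28400/180 = 157.78
Step 5: 30 μL brought to 0.48 mL → factor 480/30 = 16
Overall dilution factor = 21.793 × 46 × 13.778 × 157.78 × 16 = 3.4868 × 10^7
Stock = 8.60 × 10^-8 μM × 3.4868 × 10^7 = 3.00 μM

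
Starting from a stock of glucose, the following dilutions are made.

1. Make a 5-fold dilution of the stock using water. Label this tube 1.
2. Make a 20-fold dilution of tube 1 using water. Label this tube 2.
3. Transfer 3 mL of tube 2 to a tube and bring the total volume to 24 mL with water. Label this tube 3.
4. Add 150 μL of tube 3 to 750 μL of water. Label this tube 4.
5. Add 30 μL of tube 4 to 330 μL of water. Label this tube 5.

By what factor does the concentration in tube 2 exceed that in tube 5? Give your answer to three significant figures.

Step 1: 5-fold → factor 5
Step 2: 20-fold → factor 20
Step 3: 3 mL brought to 24 mL → factor 24/3 = 8
Step 4: 150 μL + 750 μL = 900 μL total → factor 900/150 = 6
Step 5: 30 μL + 330 μL = 360 μL total → factor 360/30 = 12
Dilution factor to tube 2 = 100; to tube 5 = 57600
[tube 2]/[tube 5] = (factor to tube 5)/(factor to tube 2) = 57600/100 = 576

576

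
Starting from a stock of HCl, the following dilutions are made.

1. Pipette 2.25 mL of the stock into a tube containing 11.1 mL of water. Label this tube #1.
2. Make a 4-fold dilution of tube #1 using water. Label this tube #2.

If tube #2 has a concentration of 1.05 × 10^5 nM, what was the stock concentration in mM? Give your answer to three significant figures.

2.49 mM

Step 1: 2.25 mL + 11.1 mL = 13.35 mL total → factor 13.35/2.25 = 5.9333
Step 2: 4-fold → factor 4
Overall dilution factor = 5.9333 × 4 = 23.733
Stock = 1.05 × 10^5 nM × 23.733 = 2.492 × 10^6 nM = 2.49 mM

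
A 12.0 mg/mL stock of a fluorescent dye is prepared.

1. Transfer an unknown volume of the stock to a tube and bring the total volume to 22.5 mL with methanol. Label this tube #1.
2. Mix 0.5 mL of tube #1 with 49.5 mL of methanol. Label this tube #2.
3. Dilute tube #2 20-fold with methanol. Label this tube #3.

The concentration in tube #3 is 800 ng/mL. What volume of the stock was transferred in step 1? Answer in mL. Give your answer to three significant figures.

3.00 mL

Step 1: v brought to 22.5 mL → factor = 22.5 mL/v
Step 2: 0.5 mL + 49.5 mL = 50 mL total → factor 50/0.5 = 100
Step 3: 20-fold → factor 20
Product of known-step factors = 2000
Overall factor = 12.0 mg/mL / (800 ng/mL) = 15000
Step-1 factor = 15000 / 2000 = 7.5
v = 22.5 mL / 7.5 = 3.00 mL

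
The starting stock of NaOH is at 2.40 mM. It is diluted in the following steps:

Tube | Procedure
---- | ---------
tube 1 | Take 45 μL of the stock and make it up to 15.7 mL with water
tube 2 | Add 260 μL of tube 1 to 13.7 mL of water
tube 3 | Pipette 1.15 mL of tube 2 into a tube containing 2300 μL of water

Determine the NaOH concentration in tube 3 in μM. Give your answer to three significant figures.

0.0427 μM

Step 1: 45 μL brought to 15.7 mL → factor 15700/45 = 348.89
Step 2: 260 μL + 13.7 mL = 13960 μL total → factor 13960/260 = 53.692
Step 3: 1.15 mL + 2300 μL = 3.45 mL total → factor 3.45/1.15 = 3
Overall dilution factor = 348.89 × 53.692 × 3 = 56198
Final = 2.40 mM / 56198 = 4.271 × 10^-5 mM = 0.0427 μM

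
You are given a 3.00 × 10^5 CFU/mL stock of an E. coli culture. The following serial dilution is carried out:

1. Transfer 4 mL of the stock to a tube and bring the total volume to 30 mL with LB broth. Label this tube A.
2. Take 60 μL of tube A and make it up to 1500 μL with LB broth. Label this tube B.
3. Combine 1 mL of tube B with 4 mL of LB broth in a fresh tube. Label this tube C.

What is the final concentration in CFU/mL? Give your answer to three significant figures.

320 CFU/mL

Step 1: 4 mL brought to 30 mL → factor 30/4 = 7.5
Step 2: 60 μL brought to 1500 μL → factor 1500/60 = 25
Step 3: 1 mL + 4 mL = 5 mL total → factor 5/1 = 5
Overall dilution factor = 7.5 × 25 × 5 = 937.5
Final = 3.00 × 10^5 CFU/mL / 937.5 = 320 CFU/mL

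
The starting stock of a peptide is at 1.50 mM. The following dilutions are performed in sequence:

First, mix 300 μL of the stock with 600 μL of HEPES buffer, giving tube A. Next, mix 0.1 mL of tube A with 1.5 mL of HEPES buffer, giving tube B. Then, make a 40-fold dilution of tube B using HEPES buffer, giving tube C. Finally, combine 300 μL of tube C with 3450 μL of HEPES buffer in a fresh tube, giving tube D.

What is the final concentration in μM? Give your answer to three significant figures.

0.0625 μM

Step 1: 300 μL + 600 μL = 900 μL total → factor 900/300 = 3
Step 2: 0.1 mL + 1.5 mL = 1.6 mL total → factor 1.6/0.1 = 16
Step 3: 40-fold → factor 40
Step 4: 300 μL + 3450 μL = 3750 μL total → factor 3750/300 = 12.5
Overall dilution factor = 3 × 16 × 40 × 12.5 = 24000
Final = 1.50 mM / 24000 = 6.250 × 10^-5 mM = 0.0625 μM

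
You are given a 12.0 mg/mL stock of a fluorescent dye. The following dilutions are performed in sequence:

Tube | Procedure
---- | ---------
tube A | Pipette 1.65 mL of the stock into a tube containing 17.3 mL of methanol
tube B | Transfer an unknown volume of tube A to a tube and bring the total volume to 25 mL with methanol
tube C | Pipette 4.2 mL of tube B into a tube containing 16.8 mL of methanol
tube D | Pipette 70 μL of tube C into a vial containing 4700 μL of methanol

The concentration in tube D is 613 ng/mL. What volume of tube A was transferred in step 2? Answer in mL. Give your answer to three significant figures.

5.00 mL

Step 1: 1.65 mL + 17.3 mL = 18.95 mL total → factor 18.95/1.65 = 11.485
Step 2: v brought to 25 mL → factor = 25 mL/v
Step 3: 4.2 mL + 16.8 mL = 21 mL total → factor 21/4.2 = 5
Step 4: 70 μL + 4700 μL = 4770 μL total → factor 4770/70 = 68.143
Product of known-step factors = 3913.1
Overall factor = 12.0 mg/mL / (613 ng/mL) = 19576
Step-2 factor = 19576 / 3913.1 = 5.0027
v = 25 mL / 5.0027 = 5.00 mL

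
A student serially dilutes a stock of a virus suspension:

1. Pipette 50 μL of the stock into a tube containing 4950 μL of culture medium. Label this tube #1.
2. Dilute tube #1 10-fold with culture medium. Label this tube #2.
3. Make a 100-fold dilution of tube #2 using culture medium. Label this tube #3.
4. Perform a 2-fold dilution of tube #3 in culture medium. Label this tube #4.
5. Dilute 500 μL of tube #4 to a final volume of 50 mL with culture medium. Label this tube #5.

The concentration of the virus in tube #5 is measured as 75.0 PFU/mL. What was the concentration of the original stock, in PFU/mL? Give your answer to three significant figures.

1.50 × 10^9 PFU/mL

Step 1: 50 μL + 4950 μL = 5000 μL total → factor 5000/50 = 100
Step 2: 10-fold → factor 10
Step 3: 100-fold → factor 100
Step 4: 2-fold → factor 2
Step 5: 500 μL brought to 50 mL → factor 50000/500 = 100
Overall dilution factor = 100 × 10 × 100 × 2 × 100 = 2 × 10^7
Stock = 75.0 PFU/mL × 2 × 10^7 = 1.50 × 10^9 PFU/mL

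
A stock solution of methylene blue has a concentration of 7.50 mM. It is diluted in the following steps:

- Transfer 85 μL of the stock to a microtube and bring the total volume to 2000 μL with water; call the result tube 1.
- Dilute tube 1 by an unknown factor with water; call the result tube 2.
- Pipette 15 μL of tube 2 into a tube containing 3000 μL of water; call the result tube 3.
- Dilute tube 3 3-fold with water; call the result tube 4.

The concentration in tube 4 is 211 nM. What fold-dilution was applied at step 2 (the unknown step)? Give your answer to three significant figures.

Step 1: 85 μL brought to 2000 μL → factor 2000/85 = 23.529
Step 2: unknown factor x
Step 3: 15 μL + 3000 μL = 3015 μL total → factor 3015/15 = 201
Step 4: 3-fold → factor 3
Product of known-step factors = 14188
Overall factor = 7.50 mM / (211 nM) = 35545
x = 35545 / 14188 = 2.51

2.51-fold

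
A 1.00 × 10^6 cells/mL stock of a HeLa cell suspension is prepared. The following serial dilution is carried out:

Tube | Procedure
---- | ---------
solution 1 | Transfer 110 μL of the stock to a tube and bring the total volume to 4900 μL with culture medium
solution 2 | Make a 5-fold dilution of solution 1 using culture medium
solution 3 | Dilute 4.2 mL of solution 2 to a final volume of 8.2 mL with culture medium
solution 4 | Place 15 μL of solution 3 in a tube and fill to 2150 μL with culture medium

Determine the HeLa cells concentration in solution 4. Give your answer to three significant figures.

Step 1: 110 μL brought to 4900 μL → factor 4900/110 = 44.545
Step 2: 5-fold → factor 5
Step 3: 4.2 mL brought to 8.2 mL → factor 8.2/4.2 = 1.9524
Step 4: 15 μL brought to 2150 μL → factor 2150/15 = 143.33
Overall dilution factor = 44.545 × 5 × 1.9524 × 143.33 = 62328
Final = 1.00 × 10^6 cells/mL / 62328 = 16.0 cells/mL

16.0 cells/mL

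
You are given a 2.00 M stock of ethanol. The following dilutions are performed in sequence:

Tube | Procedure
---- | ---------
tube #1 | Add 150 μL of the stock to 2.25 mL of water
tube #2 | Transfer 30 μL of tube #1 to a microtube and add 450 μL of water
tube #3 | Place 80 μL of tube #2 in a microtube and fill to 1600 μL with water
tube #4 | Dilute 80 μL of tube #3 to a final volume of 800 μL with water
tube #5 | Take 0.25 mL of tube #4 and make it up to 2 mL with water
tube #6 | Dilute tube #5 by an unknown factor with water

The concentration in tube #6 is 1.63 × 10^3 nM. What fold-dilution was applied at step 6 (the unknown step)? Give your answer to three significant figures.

Step 1: 150 μL + 2.25 mL = 2400 μL total → factor 2400/150 = 16
Step 2: 30 μL + 450 μL = 480 μL total → factor 480/30 = 16
Step 3: 80 μL brought to 1600 μL → factor 1600/80 = 20
Step 4: 80 μL brought to 800 μL → factor 800/80 = 10
Step 5: 0.25 mL brought to 2 mL → factor 2/0.25 = 8
Step 6: unknown factor x
Product of known-step factors = 4.096 × 10^5
Overall factor = 2.00 M / (1.63 × 10^3 nM) = 1.227 × 10^6
x = 1.227 × 10^6 / 4.096 × 10^5 = 3.00

3.00-fold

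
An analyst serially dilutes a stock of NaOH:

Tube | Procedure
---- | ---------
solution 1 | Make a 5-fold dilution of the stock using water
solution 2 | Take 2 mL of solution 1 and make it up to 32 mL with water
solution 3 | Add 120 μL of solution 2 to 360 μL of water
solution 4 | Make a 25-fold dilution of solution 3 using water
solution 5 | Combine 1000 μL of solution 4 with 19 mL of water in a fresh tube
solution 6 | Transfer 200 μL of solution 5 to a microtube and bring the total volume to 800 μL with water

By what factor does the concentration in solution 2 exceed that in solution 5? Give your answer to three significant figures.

Step 1: 5-fold → factor 5
Step 2: 2 mL brought to 32 mL → factor 32/2 = 16
Step 3: 120 μL + 360 μL = 480 μL total → factor 480/120 = 4
Step 4: 25-fold → factor 25
Step 5: 1000 μL + 19 mL = 20000 μL total → factor 20000/1000 = 20
Dilution factor to solution 2 = 80; to solution 5 = 1.6 × 10^5
[solution 2]/[solution 5] = (factor to solution 5)/(factor to solution 2) = 1.6 × 10^5/80 = 2.00 × 10^3

2.00 × 10^3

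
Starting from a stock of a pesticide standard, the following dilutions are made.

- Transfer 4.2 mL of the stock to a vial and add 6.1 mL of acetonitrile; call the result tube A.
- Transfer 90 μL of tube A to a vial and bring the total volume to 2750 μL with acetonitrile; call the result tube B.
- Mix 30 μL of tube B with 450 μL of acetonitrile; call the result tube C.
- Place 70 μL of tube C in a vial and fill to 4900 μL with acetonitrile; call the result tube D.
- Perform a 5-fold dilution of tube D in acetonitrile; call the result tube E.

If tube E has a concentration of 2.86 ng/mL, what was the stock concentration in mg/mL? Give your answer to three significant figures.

Step 1: 4.2 mL + 6.1 mL = 10.3 mL total → factor 10.3/4.2 = 2.4524
Step 2: 90 μL brought to 2750 μL → factor 2750/90 = 30.556
Step 3: 30 μL + 450 μL = 480 μL total → factor 480/30 = 16
Step 4: 70 μL brought to 4900 μL → factor 4900/70 = 70
Step 5: 5-fold → factor 5
Overall dilution factor = 2.4524 × 30.556 × 16 × 70 × 5 = 4.1963 × 10^5
Stock = 2.86 ng/mL × 4.1963 × 10^5 = 1.200 × 10^6 ng/mL = 1.20 mg/mL

1.20 mg/mL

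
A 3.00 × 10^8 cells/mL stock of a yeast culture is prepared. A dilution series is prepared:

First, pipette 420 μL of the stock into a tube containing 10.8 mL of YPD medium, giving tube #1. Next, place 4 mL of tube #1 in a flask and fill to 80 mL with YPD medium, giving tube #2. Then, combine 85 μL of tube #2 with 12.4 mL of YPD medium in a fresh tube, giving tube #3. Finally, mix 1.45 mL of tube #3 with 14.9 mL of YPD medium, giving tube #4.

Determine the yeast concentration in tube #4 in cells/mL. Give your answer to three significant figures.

Step 1: 420 μL + 10.8 mL = 11220 μL total → factor 11220/420 = 26.714
Step 2: 4 mL brought to 80 mL → factor 80/4 = 20
Step 3: 85 μL + 12.4 mL = 12485 μL total → factor 12485/85 = 146.88
Step 4: 1.45 mL + 14.9 mL = 16.35 mL total → factor 16.35/1.45 = 11.276
Overall dilution factor = 26.714 × 20 × 146.88 × 11.276 = 8.849 × 10^5
Final = 3.00 × 10^8 cells/mL / 8.849 × 10^5 = 339 cells/mL

339 cells/mL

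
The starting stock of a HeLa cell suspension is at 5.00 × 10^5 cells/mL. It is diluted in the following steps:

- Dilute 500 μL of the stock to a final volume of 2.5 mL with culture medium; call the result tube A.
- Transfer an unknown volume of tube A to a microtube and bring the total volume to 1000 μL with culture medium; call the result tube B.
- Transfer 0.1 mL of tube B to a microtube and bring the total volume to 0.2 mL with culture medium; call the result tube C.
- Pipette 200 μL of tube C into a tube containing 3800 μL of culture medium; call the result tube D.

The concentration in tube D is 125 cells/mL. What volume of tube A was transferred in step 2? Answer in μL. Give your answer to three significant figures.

50.0 μL

Step 1: 500 μL brought to 2.5 mL → factor 2500/500 = 5
Step 2: v brought to 1000 μL → factor = 1000 μL/v
Step 3: 0.1 mL brought to 0.2 mL → factor 0.2/0.1 = 2
Step 4: 200 μL + 3800 μL = 4000 μL total → factor 4000/200 = 20
Product of known-step factors = 200
Overall factor = 5.00 × 10^5 cells/mL / (125 cells/mL) = 4000
Step-2 factor = 4000 / 200 = 20
v = 1000 μL / 20 = 50.0 μL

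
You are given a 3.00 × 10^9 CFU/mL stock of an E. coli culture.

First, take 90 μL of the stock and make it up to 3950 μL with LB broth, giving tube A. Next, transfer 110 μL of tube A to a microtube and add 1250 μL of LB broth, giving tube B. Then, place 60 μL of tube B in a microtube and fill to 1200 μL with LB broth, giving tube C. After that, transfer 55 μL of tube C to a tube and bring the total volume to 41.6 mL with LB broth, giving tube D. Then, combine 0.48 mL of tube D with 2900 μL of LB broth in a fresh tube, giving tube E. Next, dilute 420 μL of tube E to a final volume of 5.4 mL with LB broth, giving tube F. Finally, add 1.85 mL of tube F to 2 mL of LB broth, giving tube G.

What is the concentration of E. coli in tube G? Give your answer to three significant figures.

Step 1: 90 μL brought to 3950 μL → factor 3950/90 = 43.889
Step 2: 110 μL + 1250 μL = 1360 μL total → factor 1360/110 = 12.364
Step 3: 60 μL brought to 1200 μL → factor 1200/60 = 20
Step 4: 55 μL brought to 41.6 mL → factor 41600/55 = 756.36
Step 5: 0.48 mL + 2900 μL = 3.38 mL total → factor 3.38/0.48 = 7.0417
Step 6: 420 μL brought to 5.4 mL → factor 5400/420 = 12.857
Step 7: 1.85 mL + 2 mL = 3.85 mL total → factor 3.85/1.85 = 2.0811
Overall dilution factor = 43.889 × 12.364 × 20 × 756.36 × 7.0417 × 12.857 × 2.0811 = 1.5466 × 10^9
Final = 3.00 × 10^9 CFU/mL / 1.5466 × 10^9 = 1.94 CFU/mL

1.94 CFU/mL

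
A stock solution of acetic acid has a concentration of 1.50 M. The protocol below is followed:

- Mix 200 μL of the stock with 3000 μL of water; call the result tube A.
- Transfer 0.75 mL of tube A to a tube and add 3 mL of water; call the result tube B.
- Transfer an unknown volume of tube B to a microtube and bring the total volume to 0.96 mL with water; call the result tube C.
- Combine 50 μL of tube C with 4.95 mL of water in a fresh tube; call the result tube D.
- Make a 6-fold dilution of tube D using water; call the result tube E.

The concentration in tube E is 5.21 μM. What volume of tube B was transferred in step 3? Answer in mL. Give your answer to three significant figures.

0.160 mL

Step 1: 200 μL + 3000 μL = 3200 μL total → factor 3200/200 = 16
Step 2: 0.75 mL + 3 mL = 3.75 mL total → factor 3.75/0.75 = 5
Step 3: v brought to 0.96 mL → factor = 0.96 mL/v
Step 4: 50 μL + 4.95 mL = 5000 μL total → factor 5000/50 = 100
Step 5: 6-fold → factor 6
Product of known-step factors = 48000
Overall factor = 1.50 M / (5.21 μM) = 2.8791 × 10^5
Step-3 factor = 2.8791 × 10^5 / 48000 = 5.9981
v = 0.96 mL / 5.9981 = 0.160 mL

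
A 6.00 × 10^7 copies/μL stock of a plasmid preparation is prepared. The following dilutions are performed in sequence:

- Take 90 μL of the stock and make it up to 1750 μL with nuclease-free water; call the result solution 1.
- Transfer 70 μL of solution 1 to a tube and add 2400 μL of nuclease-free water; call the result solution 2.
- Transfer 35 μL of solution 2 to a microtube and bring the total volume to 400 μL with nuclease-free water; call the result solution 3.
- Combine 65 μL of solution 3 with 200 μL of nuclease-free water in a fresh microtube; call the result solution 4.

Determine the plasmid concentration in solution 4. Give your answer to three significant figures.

1.88 × 10^3 copies/μL

Step 1: 90 μL brought to 1750 μL → factor 1750/90 = 19.444
Step 2: 70 μL + 2400 μL = 2470 μL total → factor 2470/70 = 35.286
Step 3: 35 μL brought to 400 μL → factor 400/35 = 11.429
Step 4: 65 μL + 200 μL = 265 μL total → factor 265/65 = 4.0769
Overall dilution factor = 19.444 × 35.286 × 11.429 × 4.0769 = 31968
Final = 6.00 × 10^7 copies/μL / 31968 = 1.88 × 10^3 copies/μL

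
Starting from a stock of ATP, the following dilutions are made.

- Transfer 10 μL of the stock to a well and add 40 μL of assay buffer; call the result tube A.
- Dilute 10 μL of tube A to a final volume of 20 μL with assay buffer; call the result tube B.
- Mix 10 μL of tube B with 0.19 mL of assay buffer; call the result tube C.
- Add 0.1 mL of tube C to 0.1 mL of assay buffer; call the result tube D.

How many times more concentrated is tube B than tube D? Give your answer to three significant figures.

40.0

Step 1: 10 μL + 40 μL = 50 μL total → factor 50/10 = 5
Step 2: 10 μL brought to 20 μL → factor 20/10 = 2
Step 3: 10 μL + 0.19 mL = 200 μL total → factor 200/10 = 20
Step 4: 0.1 mL + 0.1 mL = 0.2 mL total → factor 0.2/0.1 = 2
Dilution factor to tube B = 10; to tube D = 400
[tube B]/[tube D] = (factor to tube D)/(factor to tube B) = 400/10 = 40.0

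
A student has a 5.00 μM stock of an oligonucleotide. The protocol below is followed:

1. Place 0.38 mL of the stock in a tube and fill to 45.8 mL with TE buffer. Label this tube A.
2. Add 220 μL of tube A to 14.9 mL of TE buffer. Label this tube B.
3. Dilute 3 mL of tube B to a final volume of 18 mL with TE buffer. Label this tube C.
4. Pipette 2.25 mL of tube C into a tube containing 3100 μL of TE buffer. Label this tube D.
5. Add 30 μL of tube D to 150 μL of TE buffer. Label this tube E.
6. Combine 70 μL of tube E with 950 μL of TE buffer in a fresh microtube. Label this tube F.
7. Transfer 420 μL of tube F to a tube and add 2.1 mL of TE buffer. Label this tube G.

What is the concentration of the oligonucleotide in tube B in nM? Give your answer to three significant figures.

0.604 nM

Step 1: 0.38 mL brought to 45.8 mL → factor 45.8/0.38 = 120.53
Step 2: 220 μL + 14.9 mL = 15120 μL total → factor 15120/220 = 68.727
Dilution factor through tube B = 120.53 × 68.727 = 8283.4
[tube B] = 5.00 μM / 8283.4 = 0.0006036 μM = 0.604 nM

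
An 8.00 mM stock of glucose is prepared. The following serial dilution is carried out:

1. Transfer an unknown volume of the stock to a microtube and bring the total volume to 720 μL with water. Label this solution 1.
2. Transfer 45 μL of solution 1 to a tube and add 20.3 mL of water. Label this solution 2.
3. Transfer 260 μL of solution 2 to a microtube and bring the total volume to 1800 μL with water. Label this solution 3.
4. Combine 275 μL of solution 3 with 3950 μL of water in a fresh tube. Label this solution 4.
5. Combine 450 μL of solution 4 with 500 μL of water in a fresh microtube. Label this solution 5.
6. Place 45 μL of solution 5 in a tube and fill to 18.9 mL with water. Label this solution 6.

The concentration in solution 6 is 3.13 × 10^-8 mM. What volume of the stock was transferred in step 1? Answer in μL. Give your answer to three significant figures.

Step 1: v brought to 720 μL → factor = 720 μL/v
Step 2: 45 μL + 20.3 mL = 20345 μL total → factor 20345/45 = 452.11
Step 3: 260 μL brought to 1800 μL → factor 1800/260 = 6.9231
Step 4: 275 μL + 3950 μL = 4225 μL total → factor 4225/275 = 15.364
Step 5: 450 μL + 500 μL = 950 μL total → factor 950/450 = 2.1111
Step 6: 45 μL brought to 18.9 mL → factor 18900/45 = 420
Product of known-step factors = 4.2638 × 10^7
Overall factor = 8.00 mM / (3.13 × 10^-8 mM) = 2.5559 × 10^8
Step-1 factor = 2.5559 × 10^8 / 4.2638 × 10^7 = 5.9944
v = 720 μL / 5.9944 = 120 μL

120 μL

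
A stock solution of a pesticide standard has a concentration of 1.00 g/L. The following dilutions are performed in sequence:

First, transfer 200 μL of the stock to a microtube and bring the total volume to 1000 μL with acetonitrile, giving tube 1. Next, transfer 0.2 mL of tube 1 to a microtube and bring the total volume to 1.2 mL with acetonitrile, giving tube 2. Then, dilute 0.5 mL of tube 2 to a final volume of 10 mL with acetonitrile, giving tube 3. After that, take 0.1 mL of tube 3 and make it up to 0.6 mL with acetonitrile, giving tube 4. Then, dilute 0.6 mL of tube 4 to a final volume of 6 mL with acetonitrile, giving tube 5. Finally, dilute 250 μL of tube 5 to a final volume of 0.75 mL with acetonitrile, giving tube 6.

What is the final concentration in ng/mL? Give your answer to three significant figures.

9.26 ng/mL

Step 1: 200 μL brought to 1000 μL → factor 1000/200 = 5
Step 2: 0.2 mL brought to 1.2 mL → factor 1.2/0.2 = 6
Step 3: 0.5 mL brought to 10 mL → factor 10/0.5 = 20
Step 4: 0.1 mL brought to 0.6 mL → factor 0.6/0.1 = 6
Step 5: 0.6 mL brought to 6 mL → factor 6/0.6 = 10
Step 6: 250 μL brought to 0.75 mL → factor 750/250 = 3
Overall dilution factor = 5 × 6 × 20 × 6 × 10 × 3 = 1.08 × 10^5
Final = 1.00 g/L / 1.08 × 10^5 = 9.259 × 10^-6 g/L = 9.26 ng/mL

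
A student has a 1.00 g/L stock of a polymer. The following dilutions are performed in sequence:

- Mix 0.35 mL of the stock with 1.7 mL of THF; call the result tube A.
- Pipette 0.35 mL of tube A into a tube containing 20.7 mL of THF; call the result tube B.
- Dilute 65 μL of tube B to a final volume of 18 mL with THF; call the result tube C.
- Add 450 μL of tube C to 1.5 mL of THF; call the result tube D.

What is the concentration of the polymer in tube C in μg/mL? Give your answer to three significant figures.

Step 1: 0.35 mL + 1.7 mL = 2.05 mL total → factor 2.05/0.35 = 5.8571
Step 2: 0.35 mL + 20.7 mL = 21.05 mL total → factor 21.05/0.35 = 60.143
Step 3: 65 μL brought to 18 mL → factor 18000/65 = 276.92
Dilution factor through tube C = 5.8571 × 60.143 × 276.92 = 97550
[tube C] = 1.00 g/L / 97550 = 1.025 × 10^-5 g/L = 0.0103 μg/mL

0.0103 μg/mL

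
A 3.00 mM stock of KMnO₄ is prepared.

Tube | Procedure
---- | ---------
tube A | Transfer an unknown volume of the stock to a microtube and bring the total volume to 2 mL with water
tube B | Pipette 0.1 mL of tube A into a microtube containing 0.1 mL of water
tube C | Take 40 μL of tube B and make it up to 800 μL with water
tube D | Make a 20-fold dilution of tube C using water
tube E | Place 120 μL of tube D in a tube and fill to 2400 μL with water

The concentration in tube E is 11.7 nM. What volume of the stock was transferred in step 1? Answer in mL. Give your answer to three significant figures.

0.125 mL

Step 1: v brought to 2 mL → factor = 2 mL/v
Step 2: 0.1 mL + 0.1 mL = 0.2 mL total → factor 0.2/0.1 = 2
Step 3: 40 μL brought to 800 μL → factor 800/40 = 20
Step 4: 20-fold → factor 20
Step 5: 120 μL brought to 2400 μL → factor 2400/120 = 20
Product of known-step factors = 16000
Overall factor = 3.00 mM / (11.7 nM) = 2.5641 × 10^5
Step-1 factor = 2.5641 × 10^5 / 16000 = 16.026
v = 2 mL / 16.026 = 0.125 mL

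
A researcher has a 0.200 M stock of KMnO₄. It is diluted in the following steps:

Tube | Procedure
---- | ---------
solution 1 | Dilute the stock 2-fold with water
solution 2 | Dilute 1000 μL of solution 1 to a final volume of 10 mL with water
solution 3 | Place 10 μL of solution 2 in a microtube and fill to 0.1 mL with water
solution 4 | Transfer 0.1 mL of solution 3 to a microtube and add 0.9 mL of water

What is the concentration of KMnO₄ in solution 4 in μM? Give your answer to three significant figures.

Step 1: 2-fold → factor 2
Step 2: 1000 μL brought to 10 mL → factor 10000/1000 = 10
Step 3: 10 μL brought to 0.1 mL → factor 100/10 = 10
Step 4: 0.1 mL + 0.9 mL = 1 mL total → factor 1/0.1 = 10
Overall dilution factor = 2 × 10 × 10 × 10 = 2000
Final = 0.200 M / 2000 = 0.0001000 M = 100 μM

100 μM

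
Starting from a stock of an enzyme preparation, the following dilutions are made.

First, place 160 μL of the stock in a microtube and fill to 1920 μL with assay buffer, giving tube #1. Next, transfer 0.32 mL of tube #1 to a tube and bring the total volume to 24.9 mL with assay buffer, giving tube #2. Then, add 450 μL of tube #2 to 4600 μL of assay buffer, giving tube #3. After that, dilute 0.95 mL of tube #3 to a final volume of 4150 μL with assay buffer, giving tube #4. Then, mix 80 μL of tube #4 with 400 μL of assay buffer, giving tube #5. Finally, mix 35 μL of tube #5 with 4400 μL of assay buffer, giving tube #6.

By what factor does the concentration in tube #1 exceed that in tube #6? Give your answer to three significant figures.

Step 1: 160 μL brought to 1920 μL → factor 1920/160 = 12
Step 2: 0.32 mL brought to 24.9 mL → factor 24.9/0.32 = 77.812
Step 3: 450 μL + 4600 μL = 5050 μL total → factor 5050/450 = 11.222
Step 4: 0.95 mL brought to 4150 μL → factor 4.15/0.95 = 4.3684
Step 5: 80 μL + 400 μL = 480 μL total → factor 480/80 = 6
Step 6: 35 μL + 4400 μL = 4435 μL total → factor 4435/35 = 126.71
Dilution factor to tube #1 = 12; to tube #6 = 3.4803 × 10^7
[tube #1]/[tube #6] = (factor to tube #6)/(factor to tube #1) = 3.4803 × 10^7/12 = 2.90 × 10^6

2.90 × 10^6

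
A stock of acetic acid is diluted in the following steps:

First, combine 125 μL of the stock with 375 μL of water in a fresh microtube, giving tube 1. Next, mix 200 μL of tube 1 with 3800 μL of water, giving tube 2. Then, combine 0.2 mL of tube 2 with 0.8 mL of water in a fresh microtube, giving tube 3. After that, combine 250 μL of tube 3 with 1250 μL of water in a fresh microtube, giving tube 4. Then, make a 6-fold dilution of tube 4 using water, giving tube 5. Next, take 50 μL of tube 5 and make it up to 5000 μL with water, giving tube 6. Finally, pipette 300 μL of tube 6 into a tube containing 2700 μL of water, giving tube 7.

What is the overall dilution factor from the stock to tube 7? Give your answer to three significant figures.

1.44 × 10^7

Step 1: 125 μL + 375 μL = 500 μL total → factor 500/125 = 4
Step 2: 200 μL + 3800 μL = 4000 μL total → factor 4000/200 = 20
Step 3: 0.2 mL + 0.8 mL = 1 mL total → factor 1/0.2 = 5
Step 4: 250 μL + 1250 μL = 1500 μL total → factor 1500/250 = 6
Step 5: 6-fold → factor 6
Step 6: 50 μL brought to 5000 μL → factor 5000/50 = 100
Step 7: 300 μL + 2700 μL = 3000 μL total → factor 3000/300 = 10
Overall dilution factor = 4 × 20 × 5 × 6 × 6 × 100 × 10 = 1.44 × 10^7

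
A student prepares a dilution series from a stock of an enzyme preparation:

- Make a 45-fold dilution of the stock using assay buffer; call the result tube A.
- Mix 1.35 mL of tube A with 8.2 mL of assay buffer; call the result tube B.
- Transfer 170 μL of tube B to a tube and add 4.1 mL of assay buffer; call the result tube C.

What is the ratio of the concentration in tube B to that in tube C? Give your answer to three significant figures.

Step 1: 45-fold → factor 45
Step 2: 1.35 mL + 8.2 mL = 9.55 mL total → factor 9.55/1.35 = 7.0741
Step 3: 170 μL + 4.1 mL = 4270 μL total → factor 4270/170 = 25.118
Dilution factor to tube B = 318.33; to tube C = 7995.8
[tube B]/[tube C] = (factor to tube C)/(factor to tube B) = 7995.8/318.33 = 25.1

25.1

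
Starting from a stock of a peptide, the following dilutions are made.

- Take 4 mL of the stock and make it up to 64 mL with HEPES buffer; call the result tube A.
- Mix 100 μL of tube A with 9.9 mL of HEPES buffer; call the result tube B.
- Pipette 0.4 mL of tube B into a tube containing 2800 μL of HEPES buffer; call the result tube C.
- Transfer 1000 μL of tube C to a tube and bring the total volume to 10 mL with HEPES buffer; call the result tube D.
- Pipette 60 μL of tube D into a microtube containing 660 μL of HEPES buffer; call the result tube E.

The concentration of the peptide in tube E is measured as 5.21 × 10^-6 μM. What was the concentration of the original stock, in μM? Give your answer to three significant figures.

Step 1: 4 mL brought to 64 mL → factor 64/4 = 16
Step 2: 100 μL + 9.9 mL = 10000 μL total → factor 10000/100 = 100
Step 3: 0.4 mL + 2800 μL = 3.2 mL total → factor 3.2/0.4 = 8
Step 4: 1000 μL brought to 10 mL → factor 10000/1000 = 10
Step 5: 60 μL + 660 μL = 720 μL total → factor 720/60 = 12
Overall dilution factor = 16 × 100 × 8 × 10 × 12 = 1.536 × 10^6
Stock = 5.21 × 10^-6 μM × 1.536 × 10^6 = 8.00 μM

8.00 μM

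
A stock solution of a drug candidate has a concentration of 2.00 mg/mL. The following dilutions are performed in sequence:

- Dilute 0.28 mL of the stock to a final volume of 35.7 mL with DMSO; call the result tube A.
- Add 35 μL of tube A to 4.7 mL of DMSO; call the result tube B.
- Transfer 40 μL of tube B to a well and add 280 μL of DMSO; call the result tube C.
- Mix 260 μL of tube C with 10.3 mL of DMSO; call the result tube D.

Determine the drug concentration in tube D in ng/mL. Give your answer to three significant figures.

0.357 ng/mL

Step 1: 0.28 mL brought to 35.7 mL → factor 35.7/0.28 = 127.5
Step 2: 35 μL + 4.7 mL = 4735 μL total → factor 4735/35 = 135.29
Step 3: 40 μL + 280 μL = 320 μL total → factor 320/40 = 8
Step 4: 260 μL + 10.3 mL = 10560 μL total → factor 10560/260 = 40.615
Overall dilution factor = 127.5 × 135.29 × 8 × 40.615 = 5.6046 × 10^6
Final = 2.00 mg/mL / 5.6046 × 10^6 = 3.569 × 10^-7 mg/mL = 0.357 ng/mL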